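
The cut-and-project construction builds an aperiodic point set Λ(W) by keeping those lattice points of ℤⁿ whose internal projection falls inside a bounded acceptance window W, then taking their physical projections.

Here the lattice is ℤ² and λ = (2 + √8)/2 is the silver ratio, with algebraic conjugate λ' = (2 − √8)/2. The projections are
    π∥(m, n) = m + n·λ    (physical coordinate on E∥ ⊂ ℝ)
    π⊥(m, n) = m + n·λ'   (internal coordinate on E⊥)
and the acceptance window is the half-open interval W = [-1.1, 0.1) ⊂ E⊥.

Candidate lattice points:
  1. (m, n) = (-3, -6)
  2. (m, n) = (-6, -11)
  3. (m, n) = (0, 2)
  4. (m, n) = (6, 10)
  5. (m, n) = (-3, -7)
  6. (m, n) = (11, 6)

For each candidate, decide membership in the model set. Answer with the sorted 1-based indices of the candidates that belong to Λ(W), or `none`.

λ' = (2−√8)/2 ≈ -0.414214.
#1 (-3,-6): internal coord -3 + (-6)·λ' = -0.514719; -0.514719 ∈ [-1.1, 0.1) → IN Λ
#2 (-6,-11): internal coord -6 + (-11)·λ' = -1.443651; -1.443651 ∉ [-1.1, 0.1) → out
#3 (0,2): internal coord 0 + (2)·λ' = -0.828427; -0.828427 ∈ [-1.1, 0.1) → IN Λ
#4 (6,10): internal coord 6 + (10)·λ' = +1.857864; +1.857864 ∉ [-1.1, 0.1) → out
#5 (-3,-7): internal coord -3 + (-7)·λ' = -0.100505; -0.100505 ∈ [-1.1, 0.1) → IN Λ
#6 (11,6): internal coord 11 + (6)·λ' = +8.514719; +8.514719 ∉ [-1.1, 0.1) → out

1, 3, 5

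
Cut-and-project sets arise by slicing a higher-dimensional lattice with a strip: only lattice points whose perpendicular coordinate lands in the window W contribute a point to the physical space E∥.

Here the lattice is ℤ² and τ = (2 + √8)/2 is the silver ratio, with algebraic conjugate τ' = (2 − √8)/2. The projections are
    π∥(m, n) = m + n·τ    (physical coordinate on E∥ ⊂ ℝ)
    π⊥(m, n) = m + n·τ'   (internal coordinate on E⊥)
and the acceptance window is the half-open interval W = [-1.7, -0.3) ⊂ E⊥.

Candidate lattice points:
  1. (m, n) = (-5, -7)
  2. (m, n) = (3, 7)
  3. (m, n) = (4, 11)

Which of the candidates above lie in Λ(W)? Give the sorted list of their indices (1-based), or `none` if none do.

3

τ' = (2−√8)/2 ≈ -0.4142.
candidate 1: (m,n)=(-5,-7) → π∥ = -5-7·τ ≈ -21.8995, π⊥ = -5-7·τ' ≈ -2.1005 ∉ [-1.7, -0.3) ⇒ out
candidate 2: (m,n)=(3,7) → π∥ = 3+7·τ ≈ 19.8995, π⊥ = 3+7·τ' ≈ 0.1005 ∉ [-1.7, -0.3) ⇒ out
candidate 3: (m,n)=(4,11) → π∥ = 4+11·τ ≈ 30.5563, π⊥ = 4+11·τ' ≈ -0.5563 ∈ [-1.7, -0.3) ⇒ IN Λ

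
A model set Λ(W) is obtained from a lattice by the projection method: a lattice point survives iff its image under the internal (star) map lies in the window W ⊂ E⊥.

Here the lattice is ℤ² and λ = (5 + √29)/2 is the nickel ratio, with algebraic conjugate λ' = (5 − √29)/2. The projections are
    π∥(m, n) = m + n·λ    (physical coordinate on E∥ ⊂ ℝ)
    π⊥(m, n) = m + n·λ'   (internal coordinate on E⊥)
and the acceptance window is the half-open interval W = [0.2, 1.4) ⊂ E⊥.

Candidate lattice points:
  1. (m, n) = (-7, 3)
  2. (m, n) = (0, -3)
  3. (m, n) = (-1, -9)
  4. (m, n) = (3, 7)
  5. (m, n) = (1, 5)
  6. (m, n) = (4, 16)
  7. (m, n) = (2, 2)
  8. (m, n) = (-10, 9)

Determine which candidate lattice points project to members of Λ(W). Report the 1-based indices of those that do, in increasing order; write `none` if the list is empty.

λ' = (5−√29)/2 ≈ -0.1926.
#1 (-7,3): internal coord -7 + (3)·λ' = -7.5777; -7.5777 ∉ [0.2, 1.4) → out
#2 (0,-3): internal coord 0 + (-3)·λ' = +0.5777; +0.5777 ∈ [0.2, 1.4) → IN Λ
#3 (-1,-9): internal coord -1 + (-9)·λ' = +0.7332; +0.7332 ∈ [0.2, 1.4) → IN Λ
#4 (3,7): internal coord 3 + (7)·λ' = +1.6519; +1.6519 ∉ [0.2, 1.4) → out
#5 (1,5): internal coord 1 + (5)·λ' = +0.0371; +0.0371 ∉ [0.2, 1.4) → out
#6 (4,16): internal coord 4 + (16)·λ' = +0.9187; +0.9187 ∈ [0.2, 1.4) → IN Λ
#7 (2,2): internal coord 2 + (2)·λ' = +1.6148; +1.6148 ∉ [0.2, 1.4) → out
#8 (-10,9): internal coord -10 + (9)·λ' = -11.7332; -11.7332 ∉ [0.2, 1.4) → out

2, 3, 6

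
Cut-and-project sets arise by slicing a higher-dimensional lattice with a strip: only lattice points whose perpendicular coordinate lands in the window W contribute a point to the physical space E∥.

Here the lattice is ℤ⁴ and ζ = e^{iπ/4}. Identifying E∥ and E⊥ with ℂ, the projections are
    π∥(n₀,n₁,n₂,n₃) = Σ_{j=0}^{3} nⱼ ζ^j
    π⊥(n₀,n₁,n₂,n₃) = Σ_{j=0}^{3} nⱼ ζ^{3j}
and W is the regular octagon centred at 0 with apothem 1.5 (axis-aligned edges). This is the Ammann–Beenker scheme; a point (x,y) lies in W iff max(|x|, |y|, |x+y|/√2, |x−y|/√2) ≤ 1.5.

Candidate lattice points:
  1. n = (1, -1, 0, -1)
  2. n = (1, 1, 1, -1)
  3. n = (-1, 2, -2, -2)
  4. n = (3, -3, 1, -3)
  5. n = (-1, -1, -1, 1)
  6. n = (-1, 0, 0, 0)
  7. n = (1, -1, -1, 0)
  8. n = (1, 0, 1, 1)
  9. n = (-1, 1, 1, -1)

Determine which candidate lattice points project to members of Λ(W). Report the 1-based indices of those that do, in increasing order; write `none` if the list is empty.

With ζ = e^{iπ/4} the internal vectors are ζ^0,ζ^3,ζ^6,ζ^9.
#1 (1, -1, 0, -1): internal (1.0000, -1.4142); octagon support 1.7071 vs apothem 1.5 → ∉ W
#2 (1, 1, 1, -1): internal (-0.4142, -1.0000); octagon support 1.0000 vs apothem 1.5 → ∈ W
#3 (-1, 2, -2, -2): internal (-3.8284, 2.0000); octagon support 4.1213 vs apothem 1.5 → ∉ W
#4 (3, -3, 1, -3): internal (3.0000, -5.2426); octagon support 5.8284 vs apothem 1.5 → ∉ W
#5 (-1, -1, -1, 1): internal (0.4142, 1.0000); octagon support 1.0000 vs apothem 1.5 → ∈ W
#6 (-1, 0, 0, 0): internal (-1.0000, 0.0000); octagon support 1.0000 vs apothem 1.5 → ∈ W
#7 (1, -1, -1, 0): internal (1.7071, 0.2929); octagon support 1.7071 vs apothem 1.5 → ∉ W
#8 (1, 0, 1, 1): internal (1.7071, -0.2929); octagon support 1.7071 vs apothem 1.5 → ∉ W
#9 (-1, 1, 1, -1): internal (-2.4142, -1.0000); octagon support 2.4142 vs apothem 1.5 → ∉ W

2, 5, 6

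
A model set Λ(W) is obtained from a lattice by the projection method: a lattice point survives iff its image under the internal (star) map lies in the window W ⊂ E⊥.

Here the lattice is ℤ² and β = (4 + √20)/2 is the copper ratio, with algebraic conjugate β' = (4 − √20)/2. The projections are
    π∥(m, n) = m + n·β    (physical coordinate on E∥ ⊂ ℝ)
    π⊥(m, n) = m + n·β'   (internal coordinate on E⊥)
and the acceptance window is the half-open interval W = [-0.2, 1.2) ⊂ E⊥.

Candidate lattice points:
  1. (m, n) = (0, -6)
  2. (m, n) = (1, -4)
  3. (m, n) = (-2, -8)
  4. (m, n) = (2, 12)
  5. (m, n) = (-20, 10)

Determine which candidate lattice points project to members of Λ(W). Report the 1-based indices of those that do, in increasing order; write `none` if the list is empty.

Compute β' = (4−√20)/2 = -0.23607, so π⊥(m,n) = m -0.23607·n.
[1] lift (0,-6): star map gives 1.41641; window check -0.2 ≤ 1.41641 < 1.2 is false → out
[2] lift (1,-4): star map gives 1.94427; window check -0.2 ≤ 1.94427 < 1.2 is false → out
[3] lift (-2,-8): star map gives -0.11146; window check -0.2 ≤ -0.11146 < 1.2 is true → IN Λ
[4] lift (2,12): star map gives -0.83282; window check -0.2 ≤ -0.83282 < 1.2 is false → out
[5] lift (-20,10): star map gives -22.36068; window check -0.2 ≤ -22.36068 < 1.2 is false → out

3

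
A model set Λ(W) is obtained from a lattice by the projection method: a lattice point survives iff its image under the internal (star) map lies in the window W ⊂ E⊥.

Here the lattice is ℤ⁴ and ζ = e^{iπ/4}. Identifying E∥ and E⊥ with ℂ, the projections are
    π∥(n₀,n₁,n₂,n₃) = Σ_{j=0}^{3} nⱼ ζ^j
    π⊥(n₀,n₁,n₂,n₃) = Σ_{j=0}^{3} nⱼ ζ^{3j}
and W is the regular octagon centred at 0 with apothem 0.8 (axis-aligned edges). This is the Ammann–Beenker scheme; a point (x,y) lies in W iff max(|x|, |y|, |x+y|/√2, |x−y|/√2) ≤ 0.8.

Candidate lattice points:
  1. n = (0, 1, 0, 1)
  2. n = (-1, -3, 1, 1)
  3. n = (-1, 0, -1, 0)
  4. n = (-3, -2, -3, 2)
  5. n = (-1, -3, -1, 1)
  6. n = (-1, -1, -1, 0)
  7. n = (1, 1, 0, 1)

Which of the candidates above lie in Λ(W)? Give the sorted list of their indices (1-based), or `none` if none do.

6

π⊥(n) = n₀ + n₁ζ³ + n₂ζ⁶ + n₃ζ⁹ where ζ = e^{iπ/4}.
#1 (0, 1, 0, 1): internal (0.00000, 1.41421); octagon support 1.41421 vs apothem 0.8 → ∉ W
#2 (-1, -3, 1, 1): internal (1.82843, -2.41421); octagon support 3.00000 vs apothem 0.8 → ∉ W
#3 (-1, 0, -1, 0): internal (-1.00000, 1.00000); octagon support 1.41421 vs apothem 0.8 → ∉ W
#4 (-3, -2, -3, 2): internal (-0.17157, 3.00000); octagon support 3.00000 vs apothem 0.8 → ∉ W
#5 (-1, -3, -1, 1): internal (1.82843, -0.41421); octagon support 1.82843 vs apothem 0.8 → ∉ W
#6 (-1, -1, -1, 0): internal (-0.29289, 0.29289); octagon support 0.41421 vs apothem 0.8 → ∈ W
#7 (1, 1, 0, 1): internal (1.00000, 1.41421); octagon support 1.70711 vs apothem 0.8 → ∉ W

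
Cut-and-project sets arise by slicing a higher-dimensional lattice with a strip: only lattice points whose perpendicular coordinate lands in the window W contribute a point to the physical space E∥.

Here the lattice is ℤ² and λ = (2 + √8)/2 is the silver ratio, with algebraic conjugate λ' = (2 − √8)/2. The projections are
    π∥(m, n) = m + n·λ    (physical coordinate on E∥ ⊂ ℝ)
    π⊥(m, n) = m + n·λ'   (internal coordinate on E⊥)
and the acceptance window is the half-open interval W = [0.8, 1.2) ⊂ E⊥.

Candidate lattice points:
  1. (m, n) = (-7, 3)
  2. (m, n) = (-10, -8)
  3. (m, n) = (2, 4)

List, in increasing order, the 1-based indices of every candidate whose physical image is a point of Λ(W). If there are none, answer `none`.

none

Compute λ' = (2−√8)/2 = -0.41421, so π⊥(m,n) = m -0.41421·n.
[1] lift (-7,3): star map gives -8.24264; window check 0.8 ≤ -8.24264 < 1.2 is false → out
[2] lift (-10,-8): star map gives -6.68629; window check 0.8 ≤ -6.68629 < 1.2 is false → out
[3] lift (2,4): star map gives 0.34315; window check 0.8 ≤ 0.34315 < 1.2 is false → out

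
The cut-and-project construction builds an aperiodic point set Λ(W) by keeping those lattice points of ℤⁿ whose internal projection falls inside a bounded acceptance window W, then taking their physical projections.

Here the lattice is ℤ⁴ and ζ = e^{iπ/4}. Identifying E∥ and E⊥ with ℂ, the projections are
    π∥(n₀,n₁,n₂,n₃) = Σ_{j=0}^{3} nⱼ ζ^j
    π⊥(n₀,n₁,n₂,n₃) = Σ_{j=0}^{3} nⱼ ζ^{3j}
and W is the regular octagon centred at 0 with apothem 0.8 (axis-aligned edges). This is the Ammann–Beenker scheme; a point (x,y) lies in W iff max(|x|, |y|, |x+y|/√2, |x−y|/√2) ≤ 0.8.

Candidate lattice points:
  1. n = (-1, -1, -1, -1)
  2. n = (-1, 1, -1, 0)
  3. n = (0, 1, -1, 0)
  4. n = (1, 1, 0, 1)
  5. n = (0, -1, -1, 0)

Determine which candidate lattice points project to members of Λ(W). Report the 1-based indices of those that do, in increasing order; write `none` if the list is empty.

With ζ = e^{iπ/4} the internal vectors are ζ^0,ζ^3,ζ^6,ζ^9.
#1 (-1, -1, -1, -1): internal (-1.000000, -0.414214); octagon support 1.000000 vs apothem 0.8 → ∉ W
#2 (-1, 1, -1, 0): internal (-1.707107, 1.707107); octagon support 2.414214 vs apothem 0.8 → ∉ W
#3 (0, 1, -1, 0): internal (-0.707107, 1.707107); octagon support 1.707107 vs apothem 0.8 → ∉ W
#4 (1, 1, 0, 1): internal (1.000000, 1.414214); octagon support 1.707107 vs apothem 0.8 → ∉ W
#5 (0, -1, -1, 0): internal (0.707107, 0.292893); octagon support 0.707107 vs apothem 0.8 → ∈ W

5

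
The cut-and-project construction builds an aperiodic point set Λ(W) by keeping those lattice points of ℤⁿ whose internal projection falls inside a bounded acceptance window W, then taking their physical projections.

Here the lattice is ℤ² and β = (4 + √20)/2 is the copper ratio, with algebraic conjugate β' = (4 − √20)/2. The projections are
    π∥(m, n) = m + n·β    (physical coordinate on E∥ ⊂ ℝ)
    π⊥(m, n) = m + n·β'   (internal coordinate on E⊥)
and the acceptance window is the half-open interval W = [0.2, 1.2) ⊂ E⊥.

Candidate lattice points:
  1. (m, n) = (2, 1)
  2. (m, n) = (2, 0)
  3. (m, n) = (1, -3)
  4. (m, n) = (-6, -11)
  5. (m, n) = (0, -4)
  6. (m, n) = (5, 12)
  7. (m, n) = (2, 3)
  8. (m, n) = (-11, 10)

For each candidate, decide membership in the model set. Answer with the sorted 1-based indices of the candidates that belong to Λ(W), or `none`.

5

Compute β' = (4−√20)/2 = -0.2361, so π⊥(m,n) = m -0.2361·n.
[1] lift (2,1): star map gives 1.7639; window check 0.2 ≤ 1.7639 < 1.2 is false → out
[2] lift (2,0): star map gives 2.0000; window check 0.2 ≤ 2.0000 < 1.2 is false → out
[3] lift (1,-3): star map gives 1.7082; window check 0.2 ≤ 1.7082 < 1.2 is false → out
[4] lift (-6,-11): star map gives -3.4033; window check 0.2 ≤ -3.4033 < 1.2 is false → out
[5] lift (0,-4): star map gives 0.9443; window check 0.2 ≤ 0.9443 < 1.2 is true → IN Λ
[6] lift (5,12): star map gives 2.1672; window check 0.2 ≤ 2.1672 < 1.2 is false → out
[7] lift (2,3): star map gives 1.2918; window check 0.2 ≤ 1.2918 < 1.2 is false → out
[8] lift (-11,10): star map gives -13.3607; window check 0.2 ≤ -13.3607 < 1.2 is false → out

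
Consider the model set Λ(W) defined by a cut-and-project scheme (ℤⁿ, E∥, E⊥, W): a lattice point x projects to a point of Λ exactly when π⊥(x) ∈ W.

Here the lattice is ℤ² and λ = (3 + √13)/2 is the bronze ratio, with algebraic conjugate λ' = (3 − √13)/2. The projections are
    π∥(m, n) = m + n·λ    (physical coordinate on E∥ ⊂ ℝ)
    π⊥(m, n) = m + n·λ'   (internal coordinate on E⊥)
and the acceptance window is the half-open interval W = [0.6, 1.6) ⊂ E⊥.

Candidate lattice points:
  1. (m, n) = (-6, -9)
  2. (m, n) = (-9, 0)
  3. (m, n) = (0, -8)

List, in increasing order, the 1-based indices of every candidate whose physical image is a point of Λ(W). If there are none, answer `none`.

none

Numerically λ ≈ 3.3028 and λ' = −1/λ ≈ -0.3028.
candidate 1: (m,n)=(-6,-9) → π∥ = -6-9·λ ≈ -35.7250, π⊥ = -6-9·λ' ≈ -3.2750 ∉ [0.6, 1.6) ⇒ out
candidate 2: (m,n)=(-9,0) → π∥ = -9+0·λ ≈ -9.0000, π⊥ = -9+0·λ' ≈ -9.0000 ∉ [0.6, 1.6) ⇒ out
candidate 3: (m,n)=(0,-8) → π∥ = 0-8·λ ≈ -26.4222, π⊥ = 0-8·λ' ≈ 2.4222 ∉ [0.6, 1.6) ⇒ out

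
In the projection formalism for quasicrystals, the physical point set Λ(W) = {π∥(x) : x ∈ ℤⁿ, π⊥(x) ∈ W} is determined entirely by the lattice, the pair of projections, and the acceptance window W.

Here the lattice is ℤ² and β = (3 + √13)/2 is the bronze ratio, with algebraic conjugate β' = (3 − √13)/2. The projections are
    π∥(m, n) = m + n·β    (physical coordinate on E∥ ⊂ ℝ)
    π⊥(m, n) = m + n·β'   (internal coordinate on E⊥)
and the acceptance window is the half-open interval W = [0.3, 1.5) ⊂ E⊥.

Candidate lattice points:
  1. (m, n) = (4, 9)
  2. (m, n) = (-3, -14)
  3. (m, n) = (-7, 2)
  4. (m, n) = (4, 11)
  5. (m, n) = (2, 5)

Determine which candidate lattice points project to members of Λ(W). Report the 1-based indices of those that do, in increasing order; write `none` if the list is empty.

Compute β' = (3−√13)/2 = -0.302776, so π⊥(m,n) = m -0.302776·n.
candidate 1: (m,n)=(4,9) → π∥ = 4+9·β ≈ 33.724981, π⊥ = 4+9·β' ≈ 1.275019 ∈ [0.3, 1.5) ⇒ IN Λ
candidate 2: (m,n)=(-3,-14) → π∥ = -3-14·β ≈ -49.238859, π⊥ = -3-14·β' ≈ 1.238859 ∈ [0.3, 1.5) ⇒ IN Λ
candidate 3: (m,n)=(-7,2) → π∥ = -7+2·β ≈ -0.394449, π⊥ = -7+2·β' ≈ -7.605551 ∉ [0.3, 1.5) ⇒ out
candidate 4: (m,n)=(4,11) → π∥ = 4+11·β ≈ 40.330532, π⊥ = 4+11·β' ≈ 0.669468 ∈ [0.3, 1.5) ⇒ IN Λ
candidate 5: (m,n)=(2,5) → π∥ = 2+5·β ≈ 18.513878, π⊥ = 2+5·β' ≈ 0.486122 ∈ [0.3, 1.5) ⇒ IN Λ

1, 2, 4, 5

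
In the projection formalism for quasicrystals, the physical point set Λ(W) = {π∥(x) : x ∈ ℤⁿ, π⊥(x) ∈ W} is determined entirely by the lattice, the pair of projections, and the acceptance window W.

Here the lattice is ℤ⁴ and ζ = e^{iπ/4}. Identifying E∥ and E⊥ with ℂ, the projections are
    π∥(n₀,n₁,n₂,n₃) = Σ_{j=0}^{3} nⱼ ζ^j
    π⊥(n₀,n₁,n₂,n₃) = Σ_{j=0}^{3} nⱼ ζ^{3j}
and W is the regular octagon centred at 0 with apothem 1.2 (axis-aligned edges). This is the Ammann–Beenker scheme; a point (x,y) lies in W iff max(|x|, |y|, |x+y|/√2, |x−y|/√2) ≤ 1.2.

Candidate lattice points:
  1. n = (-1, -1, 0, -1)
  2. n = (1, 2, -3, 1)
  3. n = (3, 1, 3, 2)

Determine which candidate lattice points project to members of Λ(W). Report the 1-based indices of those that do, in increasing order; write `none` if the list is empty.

With ζ = e^{iπ/4} the internal vectors are ζ^0,ζ^3,ζ^6,ζ^9.
#1 (-1, -1, 0, -1): internal (-1.00000, -1.41421); octagon support 1.70711 vs apothem 1.2 → ∉ W
#2 (1, 2, -3, 1): internal (0.29289, 5.12132); octagon support 5.12132 vs apothem 1.2 → ∉ W
#3 (3, 1, 3, 2): internal (3.70711, -0.87868); octagon support 3.70711 vs apothem 1.2 → ∉ W

none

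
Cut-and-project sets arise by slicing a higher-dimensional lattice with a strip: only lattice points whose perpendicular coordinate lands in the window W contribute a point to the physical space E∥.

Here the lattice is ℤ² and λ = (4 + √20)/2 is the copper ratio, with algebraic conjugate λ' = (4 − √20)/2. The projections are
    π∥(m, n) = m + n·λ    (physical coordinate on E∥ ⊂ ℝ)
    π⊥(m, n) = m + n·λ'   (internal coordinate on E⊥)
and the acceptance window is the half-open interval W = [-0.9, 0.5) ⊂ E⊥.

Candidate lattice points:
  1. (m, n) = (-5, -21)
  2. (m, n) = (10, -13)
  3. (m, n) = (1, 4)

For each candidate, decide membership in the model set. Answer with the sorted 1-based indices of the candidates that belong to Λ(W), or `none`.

Numerically λ ≈ 4.2361 and λ' = −1/λ ≈ -0.2361.
candidate 1: (m,n)=(-5,-21) → π∥ = -5-21·λ ≈ -93.9574, π⊥ = -5-21·λ' ≈ -0.0426 ∈ [-0.9, 0.5) ⇒ IN Λ
candidate 2: (m,n)=(10,-13) → π∥ = 10-13·λ ≈ -45.0689, π⊥ = 10-13·λ' ≈ 13.0689 ∉ [-0.9, 0.5) ⇒ out
candidate 3: (m,n)=(1,4) → π∥ = 1+4·λ ≈ 17.9443, π⊥ = 1+4·λ' ≈ 0.0557 ∈ [-0.9, 0.5) ⇒ IN Λ

1, 3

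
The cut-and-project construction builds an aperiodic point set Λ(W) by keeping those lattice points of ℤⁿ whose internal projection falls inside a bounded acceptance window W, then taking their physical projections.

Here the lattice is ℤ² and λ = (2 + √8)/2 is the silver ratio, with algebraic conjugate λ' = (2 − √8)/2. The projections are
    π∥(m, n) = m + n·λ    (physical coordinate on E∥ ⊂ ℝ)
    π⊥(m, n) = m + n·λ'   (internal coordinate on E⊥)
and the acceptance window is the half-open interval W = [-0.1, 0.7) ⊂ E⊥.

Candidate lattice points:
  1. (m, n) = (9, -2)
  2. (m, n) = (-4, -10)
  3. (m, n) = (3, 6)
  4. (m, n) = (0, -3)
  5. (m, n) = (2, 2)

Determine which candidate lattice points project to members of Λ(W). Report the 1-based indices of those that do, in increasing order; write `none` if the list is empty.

2, 3

Compute λ' = (2−√8)/2 = -0.41421, so π⊥(m,n) = m -0.41421·n.
#1 (9,-2): internal coord 9 + (-2)·λ' = +9.82843; +9.82843 ∉ [-0.1, 0.7) → out
#2 (-4,-10): internal coord -4 + (-10)·λ' = +0.14214; +0.14214 ∈ [-0.1, 0.7) → IN Λ
#3 (3,6): internal coord 3 + (6)·λ' = +0.51472; +0.51472 ∈ [-0.1, 0.7) → IN Λ
#4 (0,-3): internal coord 0 + (-3)·λ' = +1.24264; +1.24264 ∉ [-0.1, 0.7) → out
#5 (2,2): internal coord 2 + (2)·λ' = +1.17157; +1.17157 ∉ [-0.1, 0.7) → out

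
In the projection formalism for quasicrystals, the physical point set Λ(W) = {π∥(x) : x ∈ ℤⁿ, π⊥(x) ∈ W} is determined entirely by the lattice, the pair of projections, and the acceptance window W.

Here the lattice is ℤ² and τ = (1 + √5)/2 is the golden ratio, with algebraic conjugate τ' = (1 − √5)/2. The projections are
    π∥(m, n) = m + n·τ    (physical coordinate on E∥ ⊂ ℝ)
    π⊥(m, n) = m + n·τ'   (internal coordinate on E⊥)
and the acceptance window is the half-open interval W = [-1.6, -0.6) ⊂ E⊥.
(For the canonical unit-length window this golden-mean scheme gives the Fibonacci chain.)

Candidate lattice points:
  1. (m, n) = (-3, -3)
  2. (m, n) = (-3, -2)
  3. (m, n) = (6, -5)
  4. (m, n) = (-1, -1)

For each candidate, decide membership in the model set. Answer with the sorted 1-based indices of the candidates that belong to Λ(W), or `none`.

τ' = (1−√5)/2 ≈ -0.61803.
[1] lift (-3,-3): star map gives -1.14590; window check -1.6 ≤ -1.14590 < -0.6 is true → IN Λ
[2] lift (-3,-2): star map gives -1.76393; window check -1.6 ≤ -1.76393 < -0.6 is false → out
[3] lift (6,-5): star map gives 9.09017; window check -1.6 ≤ 9.09017 < -0.6 is false → out
[4] lift (-1,-1): star map gives -0.38197; window check -1.6 ≤ -0.38197 < -0.6 is false → out

1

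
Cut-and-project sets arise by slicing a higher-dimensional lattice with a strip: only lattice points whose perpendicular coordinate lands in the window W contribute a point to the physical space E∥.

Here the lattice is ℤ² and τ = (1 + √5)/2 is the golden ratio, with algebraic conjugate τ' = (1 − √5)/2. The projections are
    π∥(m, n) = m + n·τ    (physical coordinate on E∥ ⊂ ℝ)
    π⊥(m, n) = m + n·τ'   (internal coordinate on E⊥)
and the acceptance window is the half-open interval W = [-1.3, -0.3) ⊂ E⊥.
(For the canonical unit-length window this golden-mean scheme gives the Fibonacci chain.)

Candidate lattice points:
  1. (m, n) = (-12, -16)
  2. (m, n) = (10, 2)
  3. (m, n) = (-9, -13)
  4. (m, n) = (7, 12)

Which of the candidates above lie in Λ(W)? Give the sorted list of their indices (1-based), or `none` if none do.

3, 4

Numerically τ ≈ 1.6180 and τ' = −1/τ ≈ -0.6180.
candidate 1: (m,n)=(-12,-16) → π∥ = -12-16·τ ≈ -37.8885, π⊥ = -12-16·τ' ≈ -2.1115 ∉ [-1.3, -0.3) ⇒ out
candidate 2: (m,n)=(10,2) → π∥ = 10+2·τ ≈ 13.2361, π⊥ = 10+2·τ' ≈ 8.7639 ∉ [-1.3, -0.3) ⇒ out
candidate 3: (m,n)=(-9,-13) → π∥ = -9-13·τ ≈ -30.0344, π⊥ = -9-13·τ' ≈ -0.9656 ∈ [-1.3, -0.3) ⇒ IN Λ
candidate 4: (m,n)=(7,12) → π∥ = 7+12·τ ≈ 26.4164, π⊥ = 7+12·τ' ≈ -0.4164 ∈ [-1.3, -0.3) ⇒ IN Λ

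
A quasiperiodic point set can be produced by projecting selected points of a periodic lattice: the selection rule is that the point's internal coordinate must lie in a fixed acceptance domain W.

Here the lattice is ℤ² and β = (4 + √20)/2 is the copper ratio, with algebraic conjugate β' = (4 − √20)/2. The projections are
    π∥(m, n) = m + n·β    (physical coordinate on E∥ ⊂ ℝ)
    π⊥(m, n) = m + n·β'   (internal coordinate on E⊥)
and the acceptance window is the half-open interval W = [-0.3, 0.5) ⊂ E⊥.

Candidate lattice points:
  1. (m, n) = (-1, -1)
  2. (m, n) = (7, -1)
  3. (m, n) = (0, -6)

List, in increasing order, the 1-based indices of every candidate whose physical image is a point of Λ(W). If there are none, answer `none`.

Numerically β ≈ 4.2361 and β' = −1/β ≈ -0.2361.
#1 (-1,-1): internal coord -1 + (-1)·β' = -0.7639; -0.7639 ∉ [-0.3, 0.5) → out
#2 (7,-1): internal coord 7 + (-1)·β' = +7.2361; +7.2361 ∉ [-0.3, 0.5) → out
#3 (0,-6): internal coord 0 + (-6)·β' = +1.4164; +1.4164 ∉ [-0.3, 0.5) → out

none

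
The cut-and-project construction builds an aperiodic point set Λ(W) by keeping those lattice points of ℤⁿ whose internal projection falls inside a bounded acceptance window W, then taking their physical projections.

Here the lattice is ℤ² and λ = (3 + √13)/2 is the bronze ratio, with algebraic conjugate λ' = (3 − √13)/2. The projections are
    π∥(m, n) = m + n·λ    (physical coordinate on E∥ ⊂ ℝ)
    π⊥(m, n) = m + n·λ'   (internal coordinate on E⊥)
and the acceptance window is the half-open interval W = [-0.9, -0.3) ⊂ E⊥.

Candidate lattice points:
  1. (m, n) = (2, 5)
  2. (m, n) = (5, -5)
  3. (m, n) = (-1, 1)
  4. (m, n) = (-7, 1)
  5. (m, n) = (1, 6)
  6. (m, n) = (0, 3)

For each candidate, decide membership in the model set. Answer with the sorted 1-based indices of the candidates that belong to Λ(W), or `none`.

Compute λ' = (3−√13)/2 = -0.30278, so π⊥(m,n) = m -0.30278·n.
[1] lift (2,5): star map gives 0.48612; window check -0.9 ≤ 0.48612 < -0.3 is false → out
[2] lift (5,-5): star map gives 6.51388; window check -0.9 ≤ 6.51388 < -0.3 is false → out
[3] lift (-1,1): star map gives -1.30278; window check -0.9 ≤ -1.30278 < -0.3 is false → out
[4] lift (-7,1): star map gives -7.30278; window check -0.9 ≤ -7.30278 < -0.3 is false → out
[5] lift (1,6): star map gives -0.81665; window check -0.9 ≤ -0.81665 < -0.3 is true → IN Λ
[6] lift (0,3): star map gives -0.90833; window check -0.9 ≤ -0.90833 < -0.3 is false → out

5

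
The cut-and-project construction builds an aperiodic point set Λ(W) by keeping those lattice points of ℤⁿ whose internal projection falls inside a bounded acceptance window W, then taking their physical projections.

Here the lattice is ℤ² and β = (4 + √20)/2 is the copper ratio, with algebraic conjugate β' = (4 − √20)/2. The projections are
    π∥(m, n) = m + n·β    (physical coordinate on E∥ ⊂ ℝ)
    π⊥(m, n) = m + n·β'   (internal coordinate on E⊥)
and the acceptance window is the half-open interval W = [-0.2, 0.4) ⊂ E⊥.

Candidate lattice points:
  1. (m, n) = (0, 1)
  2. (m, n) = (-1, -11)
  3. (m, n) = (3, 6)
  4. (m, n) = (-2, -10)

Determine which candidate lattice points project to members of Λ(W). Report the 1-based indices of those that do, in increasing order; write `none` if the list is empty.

4

Numerically β ≈ 4.236068 and β' = −1/β ≈ -0.236068.
[1] lift (0,1): star map gives -0.236068; window check -0.2 ≤ -0.236068 < 0.4 is false → out
[2] lift (-1,-11): star map gives 1.596748; window check -0.2 ≤ 1.596748 < 0.4 is false → out
[3] lift (3,6): star map gives 1.583592; window check -0.2 ≤ 1.583592 < 0.4 is false → out
[4] lift (-2,-10): star map gives 0.360680; window check -0.2 ≤ 0.360680 < 0.4 is true → IN Λ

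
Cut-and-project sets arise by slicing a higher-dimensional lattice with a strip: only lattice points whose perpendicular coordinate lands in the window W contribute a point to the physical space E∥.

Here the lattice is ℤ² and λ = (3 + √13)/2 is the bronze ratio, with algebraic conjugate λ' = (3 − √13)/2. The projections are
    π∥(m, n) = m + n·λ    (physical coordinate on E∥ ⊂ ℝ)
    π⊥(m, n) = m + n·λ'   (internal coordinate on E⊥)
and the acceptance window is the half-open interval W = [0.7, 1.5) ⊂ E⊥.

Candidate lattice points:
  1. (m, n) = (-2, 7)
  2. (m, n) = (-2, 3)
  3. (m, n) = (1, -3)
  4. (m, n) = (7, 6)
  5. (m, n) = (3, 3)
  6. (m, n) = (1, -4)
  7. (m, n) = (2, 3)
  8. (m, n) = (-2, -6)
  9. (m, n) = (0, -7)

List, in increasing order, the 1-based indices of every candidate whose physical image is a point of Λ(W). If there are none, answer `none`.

7

Compute λ' = (3−√13)/2 = -0.3028, so π⊥(m,n) = m -0.3028·n.
[1] lift (-2,7): star map gives -4.1194; window check 0.7 ≤ -4.1194 < 1.5 is false → out
[2] lift (-2,3): star map gives -2.9083; window check 0.7 ≤ -2.9083 < 1.5 is false → out
[3] lift (1,-3): star map gives 1.9083; window check 0.7 ≤ 1.9083 < 1.5 is false → out
[4] lift (7,6): star map gives 5.1833; window check 0.7 ≤ 5.1833 < 1.5 is false → out
[5] lift (3,3): star map gives 2.0917; window check 0.7 ≤ 2.0917 < 1.5 is false → out
[6] lift (1,-4): star map gives 2.2111; window check 0.7 ≤ 2.2111 < 1.5 is false → out
[7] lift (2,3): star map gives 1.0917; window check 0.7 ≤ 1.0917 < 1.5 is true → IN Λ
[8] lift (-2,-6): star map gives -0.1833; window check 0.7 ≤ -0.1833 < 1.5 is false → out
[9] lift (0,-7): star map gives 2.1194; window check 0.7 ≤ 2.1194 < 1.5 is false → out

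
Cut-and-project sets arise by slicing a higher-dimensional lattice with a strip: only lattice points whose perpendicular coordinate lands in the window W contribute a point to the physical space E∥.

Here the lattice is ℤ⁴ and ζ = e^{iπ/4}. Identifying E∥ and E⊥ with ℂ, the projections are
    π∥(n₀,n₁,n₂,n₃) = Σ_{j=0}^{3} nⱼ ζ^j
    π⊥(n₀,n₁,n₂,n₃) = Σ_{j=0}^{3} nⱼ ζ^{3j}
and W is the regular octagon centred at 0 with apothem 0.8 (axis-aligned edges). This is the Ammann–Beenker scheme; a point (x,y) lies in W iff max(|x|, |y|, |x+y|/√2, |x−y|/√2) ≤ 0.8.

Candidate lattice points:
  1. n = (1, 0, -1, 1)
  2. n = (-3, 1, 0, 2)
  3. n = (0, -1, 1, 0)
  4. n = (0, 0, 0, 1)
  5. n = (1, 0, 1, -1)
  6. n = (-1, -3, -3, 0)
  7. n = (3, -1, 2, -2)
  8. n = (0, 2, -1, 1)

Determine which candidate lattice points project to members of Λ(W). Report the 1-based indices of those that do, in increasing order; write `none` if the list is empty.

π⊥(n) = n₀ + n₁ζ³ + n₂ζ⁶ + n₃ζ⁹ where ζ = e^{iπ/4}.
#1 (1, 0, -1, 1): internal (1.70711, 1.70711); octagon support 2.41421 vs apothem 0.8 → ∉ W
#2 (-3, 1, 0, 2): internal (-2.29289, 2.12132); octagon support 3.12132 vs apothem 0.8 → ∉ W
#3 (0, -1, 1, 0): internal (0.70711, -1.70711); octagon support 1.70711 vs apothem 0.8 → ∉ W
#4 (0, 0, 0, 1): internal (0.70711, 0.70711); octagon support 1.00000 vs apothem 0.8 → ∉ W
#5 (1, 0, 1, -1): internal (0.29289, -1.70711); octagon support 1.70711 vs apothem 0.8 → ∉ W
#6 (-1, -3, -3, 0): internal (1.12132, 0.87868); octagon support 1.41421 vs apothem 0.8 → ∉ W
#7 (3, -1, 2, -2): internal (2.29289, -4.12132); octagon support 4.53553 vs apothem 0.8 → ∉ W
#8 (0, 2, -1, 1): internal (-0.70711, 3.12132); octagon support 3.12132 vs apothem 0.8 → ∉ W

none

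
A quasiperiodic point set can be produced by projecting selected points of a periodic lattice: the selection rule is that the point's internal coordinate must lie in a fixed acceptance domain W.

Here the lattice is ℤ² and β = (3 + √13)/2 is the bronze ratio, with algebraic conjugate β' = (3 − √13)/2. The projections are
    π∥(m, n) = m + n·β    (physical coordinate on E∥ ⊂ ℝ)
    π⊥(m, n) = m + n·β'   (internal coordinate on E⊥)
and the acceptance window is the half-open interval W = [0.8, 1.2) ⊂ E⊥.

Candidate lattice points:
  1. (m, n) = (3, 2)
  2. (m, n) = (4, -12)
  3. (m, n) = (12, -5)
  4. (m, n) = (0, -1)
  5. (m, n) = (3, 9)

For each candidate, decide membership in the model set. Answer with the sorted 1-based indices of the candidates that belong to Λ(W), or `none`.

none

Numerically β ≈ 3.3028 and β' = −1/β ≈ -0.3028.
[1] lift (3,2): star map gives 2.3944; window check 0.8 ≤ 2.3944 < 1.2 is false → out
[2] lift (4,-12): star map gives 7.6333; window check 0.8 ≤ 7.6333 < 1.2 is false → out
[3] lift (12,-5): star map gives 13.5139; window check 0.8 ≤ 13.5139 < 1.2 is false → out
[4] lift (0,-1): star map gives 0.3028; window check 0.8 ≤ 0.3028 < 1.2 is false → out
[5] lift (3,9): star map gives 0.2750; window check 0.8 ≤ 0.2750 < 1.2 is false → out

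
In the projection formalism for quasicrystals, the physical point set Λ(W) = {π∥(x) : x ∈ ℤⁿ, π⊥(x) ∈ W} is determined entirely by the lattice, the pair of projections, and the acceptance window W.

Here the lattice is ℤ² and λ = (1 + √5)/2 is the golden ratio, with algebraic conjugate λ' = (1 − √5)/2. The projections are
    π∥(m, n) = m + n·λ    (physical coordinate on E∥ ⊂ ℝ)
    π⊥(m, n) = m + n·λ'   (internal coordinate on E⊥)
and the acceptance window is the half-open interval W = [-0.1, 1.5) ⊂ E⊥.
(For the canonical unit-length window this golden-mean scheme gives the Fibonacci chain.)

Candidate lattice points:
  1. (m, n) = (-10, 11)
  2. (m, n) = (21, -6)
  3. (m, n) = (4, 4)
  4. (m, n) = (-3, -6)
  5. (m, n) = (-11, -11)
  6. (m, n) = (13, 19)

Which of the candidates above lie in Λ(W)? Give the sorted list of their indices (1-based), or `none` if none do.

4, 6

Compute λ' = (1−√5)/2 = -0.618034, so π⊥(m,n) = m -0.618034·n.
[1] lift (-10,11): star map gives -16.798374; window check -0.1 ≤ -16.798374 < 1.5 is false → out
[2] lift (21,-6): star map gives 24.708204; window check -0.1 ≤ 24.708204 < 1.5 is false → out
[3] lift (4,4): star map gives 1.527864; window check -0.1 ≤ 1.527864 < 1.5 is false → out
[4] lift (-3,-6): star map gives 0.708204; window check -0.1 ≤ 0.708204 < 1.5 is true → IN Λ
[5] lift (-11,-11): star map gives -4.201626; window check -0.1 ≤ -4.201626 < 1.5 is false → out
[6] lift (13,19): star map gives 1.257354; window check -0.1 ≤ 1.257354 < 1.5 is true → IN Λ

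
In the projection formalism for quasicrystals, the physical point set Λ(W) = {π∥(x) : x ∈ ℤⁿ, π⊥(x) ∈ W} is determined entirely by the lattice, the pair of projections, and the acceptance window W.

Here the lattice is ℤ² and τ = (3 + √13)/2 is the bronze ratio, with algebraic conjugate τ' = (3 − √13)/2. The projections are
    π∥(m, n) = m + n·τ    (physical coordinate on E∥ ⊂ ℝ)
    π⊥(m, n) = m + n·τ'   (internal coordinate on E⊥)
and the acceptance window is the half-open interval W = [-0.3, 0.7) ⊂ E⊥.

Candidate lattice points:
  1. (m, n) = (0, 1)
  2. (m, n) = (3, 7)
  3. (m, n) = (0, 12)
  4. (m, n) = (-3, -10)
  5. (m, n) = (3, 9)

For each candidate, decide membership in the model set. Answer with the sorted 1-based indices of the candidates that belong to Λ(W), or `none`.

Numerically τ ≈ 3.30278 and τ' = −1/τ ≈ -0.30278.
[1] lift (0,1): star map gives -0.30278; window check -0.3 ≤ -0.30278 < 0.7 is false → out
[2] lift (3,7): star map gives 0.88057; window check -0.3 ≤ 0.88057 < 0.7 is false → out
[3] lift (0,12): star map gives -3.63331; window check -0.3 ≤ -3.63331 < 0.7 is false → out
[4] lift (-3,-10): star map gives 0.02776; window check -0.3 ≤ 0.02776 < 0.7 is true → IN Λ
[5] lift (3,9): star map gives 0.27502; window check -0.3 ≤ 0.27502 < 0.7 is true → IN Λ

4, 5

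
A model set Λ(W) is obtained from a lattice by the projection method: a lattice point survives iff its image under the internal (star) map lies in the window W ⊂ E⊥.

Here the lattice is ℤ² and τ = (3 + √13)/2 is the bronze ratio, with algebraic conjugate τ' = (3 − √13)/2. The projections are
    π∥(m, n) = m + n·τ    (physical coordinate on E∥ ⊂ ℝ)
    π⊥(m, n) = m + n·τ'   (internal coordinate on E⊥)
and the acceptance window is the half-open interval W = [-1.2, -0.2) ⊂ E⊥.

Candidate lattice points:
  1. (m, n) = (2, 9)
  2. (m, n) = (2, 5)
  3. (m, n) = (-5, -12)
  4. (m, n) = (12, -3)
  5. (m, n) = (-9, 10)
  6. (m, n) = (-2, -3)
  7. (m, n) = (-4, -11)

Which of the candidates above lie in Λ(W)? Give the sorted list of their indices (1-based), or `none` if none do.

1, 6, 7

Numerically τ ≈ 3.3028 and τ' = −1/τ ≈ -0.3028.
[1] lift (2,9): star map gives -0.7250; window check -1.2 ≤ -0.7250 < -0.2 is true → IN Λ
[2] lift (2,5): star map gives 0.4861; window check -1.2 ≤ 0.4861 < -0.2 is false → out
[3] lift (-5,-12): star map gives -1.3667; window check -1.2 ≤ -1.3667 < -0.2 is false → out
[4] lift (12,-3): star map gives 12.9083; window check -1.2 ≤ 12.9083 < -0.2 is false → out
[5] lift (-9,10): star map gives -12.0278; window check -1.2 ≤ -12.0278 < -0.2 is false → out
[6] lift (-2,-3): star map gives -1.0917; window check -1.2 ≤ -1.0917 < -0.2 is true → IN Λ
[7] lift (-4,-11): star map gives -0.6695; window check -1.2 ≤ -0.6695 < -0.2 is true → IN Λ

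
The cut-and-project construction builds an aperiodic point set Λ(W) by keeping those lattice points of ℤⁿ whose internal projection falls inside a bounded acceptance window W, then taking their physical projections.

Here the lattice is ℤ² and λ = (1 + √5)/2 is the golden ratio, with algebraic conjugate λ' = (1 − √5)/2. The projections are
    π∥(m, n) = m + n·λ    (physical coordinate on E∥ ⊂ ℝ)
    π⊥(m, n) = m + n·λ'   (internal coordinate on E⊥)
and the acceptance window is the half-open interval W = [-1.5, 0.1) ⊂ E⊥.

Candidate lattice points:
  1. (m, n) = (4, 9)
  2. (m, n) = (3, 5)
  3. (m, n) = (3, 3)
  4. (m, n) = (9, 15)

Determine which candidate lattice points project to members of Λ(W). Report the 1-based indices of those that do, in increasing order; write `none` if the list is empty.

Compute λ' = (1−√5)/2 = -0.6180, so π⊥(m,n) = m -0.6180·n.
candidate 1: (m,n)=(4,9) → π∥ = 4+9·λ ≈ 18.5623, π⊥ = 4+9·λ' ≈ -1.5623 ∉ [-1.5, 0.1) ⇒ out
candidate 2: (m,n)=(3,5) → π∥ = 3+5·λ ≈ 11.0902, π⊥ = 3+5·λ' ≈ -0.0902 ∈ [-1.5, 0.1) ⇒ IN Λ
candidate 3: (m,n)=(3,3) → π∥ = 3+3·λ ≈ 7.8541, π⊥ = 3+3·λ' ≈ 1.1459 ∉ [-1.5, 0.1) ⇒ out
candidate 4: (m,n)=(9,15) → π∥ = 9+15·λ ≈ 33.2705, π⊥ = 9+15·λ' ≈ -0.2705 ∈ [-1.5, 0.1) ⇒ IN Λ

2, 4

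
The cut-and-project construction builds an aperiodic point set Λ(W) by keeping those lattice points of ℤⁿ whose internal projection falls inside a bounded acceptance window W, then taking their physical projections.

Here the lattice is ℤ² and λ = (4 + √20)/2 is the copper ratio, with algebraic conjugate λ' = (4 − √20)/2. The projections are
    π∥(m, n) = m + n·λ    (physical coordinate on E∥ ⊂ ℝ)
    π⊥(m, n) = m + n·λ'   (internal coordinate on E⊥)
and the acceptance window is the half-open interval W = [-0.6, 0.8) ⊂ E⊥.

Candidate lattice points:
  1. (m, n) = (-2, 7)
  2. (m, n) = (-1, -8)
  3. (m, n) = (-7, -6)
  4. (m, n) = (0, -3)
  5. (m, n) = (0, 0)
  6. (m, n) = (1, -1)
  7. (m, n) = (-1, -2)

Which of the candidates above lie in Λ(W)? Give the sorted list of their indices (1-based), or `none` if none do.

4, 5, 7

Numerically λ ≈ 4.2361 and λ' = −1/λ ≈ -0.2361.
#1 (-2,7): internal coord -2 + (7)·λ' = -3.6525; -3.6525 ∉ [-0.6, 0.8) → out
#2 (-1,-8): internal coord -1 + (-8)·λ' = +0.8885; +0.8885 ∉ [-0.6, 0.8) → out
#3 (-7,-6): internal coord -7 + (-6)·λ' = -5.5836; -5.5836 ∉ [-0.6, 0.8) → out
#4 (0,-3): internal coord 0 + (-3)·λ' = +0.7082; +0.7082 ∈ [-0.6, 0.8) → IN Λ
#5 (0,0): internal coord 0 + (0)·λ' = +0.0000; +0.0000 ∈ [-0.6, 0.8) → IN Λ
#6 (1,-1): internal coord 1 + (-1)·λ' = +1.2361; +1.2361 ∉ [-0.6, 0.8) → out
#7 (-1,-2): internal coord -1 + (-2)·λ' = -0.5279; -0.5279 ∈ [-0.6, 0.8) → IN Λ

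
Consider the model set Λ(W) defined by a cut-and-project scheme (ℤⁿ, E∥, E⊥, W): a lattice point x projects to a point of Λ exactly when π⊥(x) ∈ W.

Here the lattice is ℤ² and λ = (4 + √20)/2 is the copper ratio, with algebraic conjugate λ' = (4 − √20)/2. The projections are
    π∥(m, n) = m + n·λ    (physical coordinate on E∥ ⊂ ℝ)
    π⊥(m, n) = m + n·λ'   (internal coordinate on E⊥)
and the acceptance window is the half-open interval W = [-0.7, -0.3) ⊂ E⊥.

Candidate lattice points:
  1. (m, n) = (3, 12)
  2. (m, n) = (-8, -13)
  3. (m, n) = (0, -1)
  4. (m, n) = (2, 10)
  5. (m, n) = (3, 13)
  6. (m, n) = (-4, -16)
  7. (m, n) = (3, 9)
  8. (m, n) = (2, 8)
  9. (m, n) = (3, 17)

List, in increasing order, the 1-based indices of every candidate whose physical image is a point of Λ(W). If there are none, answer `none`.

λ' = (4−√20)/2 ≈ -0.23607.
[1] lift (3,12): star map gives 0.16718; window check -0.7 ≤ 0.16718 < -0.3 is false → out
[2] lift (-8,-13): star map gives -4.93112; window check -0.7 ≤ -4.93112 < -0.3 is false → out
[3] lift (0,-1): star map gives 0.23607; window check -0.7 ≤ 0.23607 < -0.3 is false → out
[4] lift (2,10): star map gives -0.36068; window check -0.7 ≤ -0.36068 < -0.3 is true → IN Λ
[5] lift (3,13): star map gives -0.06888; window check -0.7 ≤ -0.06888 < -0.3 is false → out
[6] lift (-4,-16): star map gives -0.22291; window check -0.7 ≤ -0.22291 < -0.3 is false → out
[7] lift (3,9): star map gives 0.87539; window check -0.7 ≤ 0.87539 < -0.3 is false → out
[8] lift (2,8): star map gives 0.11146; window check -0.7 ≤ 0.11146 < -0.3 is false → out
[9] lift (3,17): star map gives -1.01316; window check -0.7 ≤ -1.01316 < -0.3 is false → out

4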